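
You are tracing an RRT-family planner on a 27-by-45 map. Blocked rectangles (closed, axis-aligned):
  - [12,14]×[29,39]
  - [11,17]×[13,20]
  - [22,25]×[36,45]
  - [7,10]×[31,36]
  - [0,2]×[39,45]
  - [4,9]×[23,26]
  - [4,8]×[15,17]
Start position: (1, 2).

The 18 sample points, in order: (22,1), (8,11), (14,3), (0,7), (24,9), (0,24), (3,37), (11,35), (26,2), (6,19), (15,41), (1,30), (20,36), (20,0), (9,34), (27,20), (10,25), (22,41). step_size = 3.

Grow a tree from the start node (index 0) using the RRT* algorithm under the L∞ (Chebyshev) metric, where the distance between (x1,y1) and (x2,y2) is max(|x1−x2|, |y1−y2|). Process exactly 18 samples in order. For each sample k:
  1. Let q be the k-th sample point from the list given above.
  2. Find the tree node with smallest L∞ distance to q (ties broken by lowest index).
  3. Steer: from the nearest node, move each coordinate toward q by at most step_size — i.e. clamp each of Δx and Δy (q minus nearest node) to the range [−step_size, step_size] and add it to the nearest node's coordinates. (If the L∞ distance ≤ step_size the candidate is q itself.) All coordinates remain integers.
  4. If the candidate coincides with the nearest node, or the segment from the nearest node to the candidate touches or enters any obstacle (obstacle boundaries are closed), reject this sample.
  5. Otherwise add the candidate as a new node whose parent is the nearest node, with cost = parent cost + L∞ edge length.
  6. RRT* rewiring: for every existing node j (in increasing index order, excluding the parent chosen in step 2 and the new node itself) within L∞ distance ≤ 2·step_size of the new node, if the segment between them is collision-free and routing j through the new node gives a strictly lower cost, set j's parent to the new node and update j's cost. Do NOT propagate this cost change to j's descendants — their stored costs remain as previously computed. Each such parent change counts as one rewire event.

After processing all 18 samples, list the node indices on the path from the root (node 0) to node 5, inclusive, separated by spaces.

Path: 0 1 3 5

1. q=(22,1) nearest=0 d=21 new=(4,1) → add node 1 parent=0 cost=3
2. q=(8,11) nearest=0 d=9 new=(4,5) → add node 2 parent=0 cost=3
3. q=(14,3) nearest=1 d=10 new=(7,3) → add node 3 parent=1 cost=6
4. q=(0,7) nearest=2 d=4 new=(1,7) → add node 4 parent=2 cost=6
5. q=(24,9) nearest=3 d=17 new=(10,6) → add node 5 parent=3 cost=9
6. q=(0,24) nearest=4 d=17 new=(0,10) → add node 6 parent=4 cost=9
7. q=(3,37) nearest=6 d=27 new=(3,13) → add node 7 parent=6 cost=12
8. q=(11,35) nearest=7 d=22 new=(6,16) → blocked by [4,8]×[15,17], reject
9. q=(26,2) nearest=5 d=16 new=(13,3) → add node 8 parent=5 cost=12
10. q=(6,19) nearest=7 d=6 new=(6,16) → blocked by [4,8]×[15,17], reject
11. q=(15,41) nearest=7 d=28 new=(6,16) → blocked by [4,8]×[15,17], reject
12. q=(1,30) nearest=7 d=17 new=(1,16) → add node 9 parent=7 cost=15
13. q=(20,36) nearest=9 d=20 new=(4,19) → add node 10 parent=9 cost=18
14. q=(20,0) nearest=8 d=7 new=(16,0) → add node 11 parent=8 cost=15
15. q=(9,34) nearest=10 d=15 new=(7,22) → add node 12 parent=10 cost=21
16. q=(27,20) nearest=5 d=17 new=(13,9) → add node 13 parent=5 cost=12
17. q=(10,25) nearest=12 d=3 new=(10,25) → blocked by [4,9]×[23,26], reject
18. q=(22,41) nearest=12 d=19 new=(10,25) → blocked by [4,9]×[23,26], reject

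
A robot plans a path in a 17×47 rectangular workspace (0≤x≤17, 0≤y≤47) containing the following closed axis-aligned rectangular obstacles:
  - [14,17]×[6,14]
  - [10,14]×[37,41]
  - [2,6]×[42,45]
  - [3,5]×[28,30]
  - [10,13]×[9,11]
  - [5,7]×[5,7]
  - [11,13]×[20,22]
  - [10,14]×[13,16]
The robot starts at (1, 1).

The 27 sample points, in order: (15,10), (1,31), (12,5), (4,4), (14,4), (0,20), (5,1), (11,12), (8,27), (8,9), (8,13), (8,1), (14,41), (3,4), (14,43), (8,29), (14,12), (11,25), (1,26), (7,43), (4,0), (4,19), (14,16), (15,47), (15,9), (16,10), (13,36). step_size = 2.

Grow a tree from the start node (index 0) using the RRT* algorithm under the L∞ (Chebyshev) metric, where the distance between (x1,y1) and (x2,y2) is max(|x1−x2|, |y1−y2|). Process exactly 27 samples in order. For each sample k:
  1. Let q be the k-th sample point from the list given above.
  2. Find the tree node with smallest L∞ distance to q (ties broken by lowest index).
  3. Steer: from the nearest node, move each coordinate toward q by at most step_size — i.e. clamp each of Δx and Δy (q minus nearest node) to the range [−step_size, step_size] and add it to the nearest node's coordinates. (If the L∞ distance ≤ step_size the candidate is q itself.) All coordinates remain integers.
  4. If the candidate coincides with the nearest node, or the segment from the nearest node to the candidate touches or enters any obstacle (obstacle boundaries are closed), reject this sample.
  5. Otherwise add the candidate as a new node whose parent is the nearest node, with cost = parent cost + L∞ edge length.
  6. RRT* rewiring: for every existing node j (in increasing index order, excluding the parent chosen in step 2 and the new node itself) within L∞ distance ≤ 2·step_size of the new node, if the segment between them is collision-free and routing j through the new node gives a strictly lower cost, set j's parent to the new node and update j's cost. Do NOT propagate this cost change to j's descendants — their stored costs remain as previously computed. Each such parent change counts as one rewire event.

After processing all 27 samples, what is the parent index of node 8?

Parent of node 8: 7

1. q=(15,10) nearest=0 d=14 new=(3,3) → add node 1 parent=0 cost=2
2. q=(1,31) nearest=1 d=28 new=(1,5) → add node 2 parent=1 cost=4
3. q=(12,5) nearest=1 d=9 new=(5,5) → blocked by [5,7]×[5,7], reject
4. q=(4,4) nearest=1 d=1 new=(4,4) → add node 3 parent=1 cost=3
5. q=(14,4) nearest=3 d=10 new=(6,4) → add node 4 parent=3 cost=5
6. q=(0,20) nearest=2 d=15 new=(0,7) → add node 5 parent=2 cost=6
7. q=(5,1) nearest=1 d=2 new=(5,1) → add node 6 parent=1 cost=4
8. q=(11,12) nearest=3 d=8 new=(6,6) → blocked by [5,7]×[5,7], reject
9. q=(8,27) nearest=5 d=20 new=(2,9) → add node 7 parent=5 cost=8
10. q=(8,9) nearest=3 d=5 new=(6,6) → blocked by [5,7]×[5,7], reject
11. q=(8,13) nearest=7 d=6 new=(4,11) → add node 8 parent=7 cost=10
12. q=(8,1) nearest=4 d=3 new=(8,2) → add node 9 parent=4 cost=7
13. q=(14,41) nearest=8 d=30 new=(6,13) → add node 10 parent=8 cost=12
14. q=(3,4) nearest=1 d=1 new=(3,4) → add node 11 parent=1 cost=3
15. q=(14,43) nearest=10 d=30 new=(8,15) → add node 12 parent=10 cost=14
16. q=(8,29) nearest=12 d=14 new=(8,17) → add node 13 parent=12 cost=16
17. q=(14,12) nearest=12 d=6 new=(10,13) → blocked by [10,14]×[13,16], reject
18. q=(11,25) nearest=13 d=8 new=(10,19) → add node 14 parent=13 cost=18
19. q=(1,26) nearest=13 d=9 new=(6,19) → add node 15 parent=13 cost=18
20. q=(7,43) nearest=14 d=24 new=(8,21) → add node 16 parent=14 cost=20
21. q=(4,0) nearest=6 d=1 new=(4,0) → add node 17 parent=6 cost=5
22. q=(4,19) nearest=15 d=2 new=(4,19) → add node 18 parent=15 cost=20
23. q=(14,16) nearest=14 d=4 new=(12,17) → add node 19 parent=14 cost=20
24. q=(15,47) nearest=16 d=26 new=(10,23) → add node 20 parent=16 cost=22
25. q=(15,9) nearest=9 d=7 new=(10,4) → add node 21 parent=9 cost=9
26. q=(16,10) nearest=21 d=6 new=(12,6) → add node 22 parent=21 cost=11
27. q=(13,36) nearest=20 d=13 new=(12,25) → add node 23 parent=20 cost=24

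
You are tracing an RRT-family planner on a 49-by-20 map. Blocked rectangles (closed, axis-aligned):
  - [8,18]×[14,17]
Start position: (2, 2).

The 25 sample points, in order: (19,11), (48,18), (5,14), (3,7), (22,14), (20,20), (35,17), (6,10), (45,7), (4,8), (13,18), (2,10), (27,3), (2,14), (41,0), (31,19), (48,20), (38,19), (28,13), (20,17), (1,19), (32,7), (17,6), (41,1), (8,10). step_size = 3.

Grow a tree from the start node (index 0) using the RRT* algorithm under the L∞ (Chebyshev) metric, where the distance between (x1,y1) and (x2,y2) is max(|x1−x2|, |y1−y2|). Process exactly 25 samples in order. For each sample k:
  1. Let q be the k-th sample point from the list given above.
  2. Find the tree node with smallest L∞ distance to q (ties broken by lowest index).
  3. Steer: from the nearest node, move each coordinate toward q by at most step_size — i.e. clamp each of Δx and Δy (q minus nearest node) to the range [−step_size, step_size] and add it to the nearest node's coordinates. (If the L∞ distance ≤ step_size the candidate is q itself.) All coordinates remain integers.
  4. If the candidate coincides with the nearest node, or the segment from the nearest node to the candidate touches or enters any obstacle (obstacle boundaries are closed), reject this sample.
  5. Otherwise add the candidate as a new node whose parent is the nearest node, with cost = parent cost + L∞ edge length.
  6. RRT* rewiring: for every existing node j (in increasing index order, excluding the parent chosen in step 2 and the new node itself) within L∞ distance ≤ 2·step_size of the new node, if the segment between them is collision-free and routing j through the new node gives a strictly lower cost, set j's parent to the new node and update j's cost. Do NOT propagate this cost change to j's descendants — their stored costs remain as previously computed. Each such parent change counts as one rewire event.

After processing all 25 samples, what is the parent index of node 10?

Parent of node 10: 7

1. q=(19,11) nearest=0 d=17 new=(5,5) → add node 1 parent=0 cost=3
2. q=(48,18) nearest=1 d=43 new=(8,8) → add node 2 parent=1 cost=6
3. q=(5,14) nearest=2 d=6 new=(5,11) → add node 3 parent=2 cost=9
4. q=(3,7) nearest=1 d=2 new=(3,7) → add node 4 parent=1 cost=5
5. q=(22,14) nearest=2 d=14 new=(11,11) → add node 5 parent=2 cost=9
6. q=(20,20) nearest=5 d=9 new=(14,14) → blocked by [8,18]×[14,17], reject
7. q=(35,17) nearest=5 d=24 new=(14,14) → blocked by [8,18]×[14,17], reject
8. q=(6,10) nearest=3 d=1 new=(6,10) → add node 6 parent=3 cost=10
9. q=(45,7) nearest=5 d=34 new=(14,8) → add node 7 parent=5 cost=12
10. q=(4,8) nearest=4 d=1 new=(4,8) → add node 8 parent=4 cost=6; rewire 6→8 (8<10)
11. q=(13,18) nearest=5 d=7 new=(13,14) → blocked by [8,18]×[14,17], reject
12. q=(2,10) nearest=8 d=2 new=(2,10) → add node 9 parent=8 cost=8
13. q=(27,3) nearest=7 d=13 new=(17,5) → add node 10 parent=7 cost=15
14. q=(2,14) nearest=3 d=3 new=(2,14) → add node 11 parent=3 cost=12
15. q=(41,0) nearest=10 d=24 new=(20,2) → add node 12 parent=10 cost=18
16. q=(31,19) nearest=10 d=14 new=(20,8) → add node 13 parent=10 cost=18
17. q=(48,20) nearest=12 d=28 new=(23,5) → add node 14 parent=12 cost=21
18. q=(38,19) nearest=14 d=15 new=(26,8) → add node 15 parent=14 cost=24
19. q=(28,13) nearest=15 d=5 new=(28,11) → add node 16 parent=15 cost=27
20. q=(20,17) nearest=16 d=8 new=(25,14) → add node 17 parent=16 cost=30
21. q=(1,19) nearest=11 d=5 new=(1,17) → add node 18 parent=11 cost=15
22. q=(32,7) nearest=16 d=4 new=(31,8) → add node 19 parent=16 cost=30
23. q=(17,6) nearest=10 d=1 new=(17,6) → add node 20 parent=10 cost=16
24. q=(41,1) nearest=19 d=10 new=(34,5) → add node 21 parent=19 cost=33
25. q=(8,10) nearest=2 d=2 new=(8,10) → add node 22 parent=2 cost=8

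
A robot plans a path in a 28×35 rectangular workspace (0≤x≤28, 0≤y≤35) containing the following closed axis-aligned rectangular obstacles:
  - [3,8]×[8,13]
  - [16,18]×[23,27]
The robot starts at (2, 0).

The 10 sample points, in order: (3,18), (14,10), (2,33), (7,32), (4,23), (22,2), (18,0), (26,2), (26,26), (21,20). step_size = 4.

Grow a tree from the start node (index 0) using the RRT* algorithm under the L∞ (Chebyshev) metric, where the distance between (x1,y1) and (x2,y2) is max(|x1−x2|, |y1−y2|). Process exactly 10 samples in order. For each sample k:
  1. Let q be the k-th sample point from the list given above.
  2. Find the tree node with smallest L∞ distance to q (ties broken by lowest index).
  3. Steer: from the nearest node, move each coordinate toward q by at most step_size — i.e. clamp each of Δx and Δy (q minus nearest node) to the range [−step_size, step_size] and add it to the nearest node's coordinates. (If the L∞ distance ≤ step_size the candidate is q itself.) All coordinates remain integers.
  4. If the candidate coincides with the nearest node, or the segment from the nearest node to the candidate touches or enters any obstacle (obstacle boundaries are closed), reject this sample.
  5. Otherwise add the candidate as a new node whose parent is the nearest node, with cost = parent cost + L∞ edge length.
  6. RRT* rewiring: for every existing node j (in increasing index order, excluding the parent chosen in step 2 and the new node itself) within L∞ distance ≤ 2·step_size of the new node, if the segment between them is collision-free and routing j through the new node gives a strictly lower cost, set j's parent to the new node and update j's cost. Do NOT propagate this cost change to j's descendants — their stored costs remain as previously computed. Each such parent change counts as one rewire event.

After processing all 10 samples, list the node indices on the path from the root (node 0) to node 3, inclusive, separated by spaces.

1. q=(3,18) nearest=0 d=18 new=(3,4) → add node 1 parent=0 cost=4
2. q=(14,10) nearest=1 d=11 new=(7,8) → blocked by [3,8]×[8,13], reject
3. q=(2,33) nearest=1 d=29 new=(2,8) → add node 2 parent=1 cost=8
4. q=(7,32) nearest=2 d=24 new=(6,12) → blocked by [3,8]×[8,13], reject
5. q=(4,23) nearest=2 d=15 new=(4,12) → blocked by [3,8]×[8,13], reject
6. q=(22,2) nearest=1 d=19 new=(7,2) → add node 3 parent=1 cost=8
7. q=(18,0) nearest=3 d=11 new=(11,0) → add node 4 parent=3 cost=12
8. q=(26,2) nearest=4 d=15 new=(15,2) → add node 5 parent=4 cost=16
9. q=(26,26) nearest=1 d=23 new=(7,8) → blocked by [3,8]×[8,13], reject
10. q=(21,20) nearest=1 d=18 new=(7,8) → blocked by [3,8]×[8,13], reject

Path: 0 1 3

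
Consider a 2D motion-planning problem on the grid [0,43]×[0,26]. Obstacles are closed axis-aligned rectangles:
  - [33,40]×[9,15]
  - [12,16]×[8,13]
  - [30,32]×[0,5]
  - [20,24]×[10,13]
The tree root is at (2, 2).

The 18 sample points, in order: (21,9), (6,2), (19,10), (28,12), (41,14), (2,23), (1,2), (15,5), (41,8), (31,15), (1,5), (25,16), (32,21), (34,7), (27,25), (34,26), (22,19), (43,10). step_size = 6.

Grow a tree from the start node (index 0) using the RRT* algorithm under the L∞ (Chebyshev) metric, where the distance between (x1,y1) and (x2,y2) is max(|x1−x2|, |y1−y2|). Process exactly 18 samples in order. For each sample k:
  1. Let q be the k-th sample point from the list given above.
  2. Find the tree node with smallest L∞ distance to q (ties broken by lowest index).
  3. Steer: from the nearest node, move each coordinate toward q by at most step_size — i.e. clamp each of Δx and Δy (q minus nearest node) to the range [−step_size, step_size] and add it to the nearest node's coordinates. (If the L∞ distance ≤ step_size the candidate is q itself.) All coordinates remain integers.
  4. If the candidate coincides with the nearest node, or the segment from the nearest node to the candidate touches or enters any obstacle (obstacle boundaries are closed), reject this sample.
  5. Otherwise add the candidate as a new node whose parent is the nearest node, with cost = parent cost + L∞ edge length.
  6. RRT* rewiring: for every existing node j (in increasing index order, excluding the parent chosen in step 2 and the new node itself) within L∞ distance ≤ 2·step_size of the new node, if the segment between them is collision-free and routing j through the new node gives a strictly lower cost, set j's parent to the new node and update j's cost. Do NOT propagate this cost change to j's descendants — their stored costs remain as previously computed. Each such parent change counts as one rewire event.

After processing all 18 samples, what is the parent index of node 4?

1. q=(21,9) nearest=0 d=19 new=(8,8) → add node 1 parent=0 cost=6
2. q=(6,2) nearest=0 d=4 new=(6,2) → add node 2 parent=0 cost=4
3. q=(19,10) nearest=1 d=11 new=(14,10) → blocked by [12,16]×[8,13], reject
4. q=(28,12) nearest=1 d=20 new=(14,12) → blocked by [12,16]×[8,13], reject
5. q=(41,14) nearest=1 d=33 new=(14,14) → blocked by [12,16]×[8,13], reject
6. q=(2,23) nearest=1 d=15 new=(2,14) → add node 3 parent=1 cost=12
7. q=(1,2) nearest=0 d=1 new=(1,2) → add node 4 parent=0 cost=1
8. q=(15,5) nearest=1 d=7 new=(14,5) → add node 5 parent=1 cost=12
9. q=(41,8) nearest=5 d=27 new=(20,8) → add node 6 parent=5 cost=18
10. q=(31,15) nearest=6 d=11 new=(26,14) → blocked by [20,24]×[10,13], reject
11. q=(1,5) nearest=0 d=3 new=(1,5) → add node 7 parent=0 cost=3
12. q=(25,16) nearest=6 d=8 new=(25,14) → blocked by [20,24]×[10,13], reject
13. q=(32,21) nearest=6 d=13 new=(26,14) → blocked by [20,24]×[10,13], reject
14. q=(34,7) nearest=6 d=14 new=(26,7) → add node 8 parent=6 cost=24
15. q=(27,25) nearest=6 d=17 new=(26,14) → blocked by [20,24]×[10,13], reject
16. q=(34,26) nearest=6 d=18 new=(26,14) → blocked by [20,24]×[10,13], reject
17. q=(22,19) nearest=6 d=11 new=(22,14) → blocked by [20,24]×[10,13], reject
18. q=(43,10) nearest=8 d=17 new=(32,10) → add node 9 parent=8 cost=30

Parent of node 4: 0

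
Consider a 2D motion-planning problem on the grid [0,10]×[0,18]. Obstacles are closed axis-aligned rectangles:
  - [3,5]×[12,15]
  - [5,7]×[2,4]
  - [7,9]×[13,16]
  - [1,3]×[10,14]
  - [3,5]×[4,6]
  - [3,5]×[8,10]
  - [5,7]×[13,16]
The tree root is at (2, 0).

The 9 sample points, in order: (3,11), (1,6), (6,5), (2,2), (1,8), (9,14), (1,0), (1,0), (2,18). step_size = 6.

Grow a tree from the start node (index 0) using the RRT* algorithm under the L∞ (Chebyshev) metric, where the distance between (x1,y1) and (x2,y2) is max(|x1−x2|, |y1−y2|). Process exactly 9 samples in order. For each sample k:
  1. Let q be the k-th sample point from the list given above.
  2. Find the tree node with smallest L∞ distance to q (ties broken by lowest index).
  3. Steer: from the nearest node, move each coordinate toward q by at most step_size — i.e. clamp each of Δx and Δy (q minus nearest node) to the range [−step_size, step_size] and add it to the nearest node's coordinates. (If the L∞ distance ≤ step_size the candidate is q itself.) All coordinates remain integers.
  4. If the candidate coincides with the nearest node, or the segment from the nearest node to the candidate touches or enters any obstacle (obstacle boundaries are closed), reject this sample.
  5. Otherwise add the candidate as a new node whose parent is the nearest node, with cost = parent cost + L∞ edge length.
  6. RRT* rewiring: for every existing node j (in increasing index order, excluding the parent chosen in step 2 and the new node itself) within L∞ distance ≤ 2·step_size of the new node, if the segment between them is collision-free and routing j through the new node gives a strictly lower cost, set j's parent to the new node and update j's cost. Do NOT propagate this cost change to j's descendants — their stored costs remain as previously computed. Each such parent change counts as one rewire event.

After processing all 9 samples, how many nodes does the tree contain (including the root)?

Node count: 5

1. q=(3,11) nearest=0 d=11 new=(3,6) → blocked by [3,5]×[4,6], reject
2. q=(1,6) nearest=0 d=6 new=(1,6) → add node 1 parent=0 cost=6
3. q=(6,5) nearest=0 d=5 new=(6,5) → blocked by [5,7]×[2,4], reject
4. q=(2,2) nearest=0 d=2 new=(2,2) → add node 2 parent=0 cost=2
5. q=(1,8) nearest=1 d=2 new=(1,8) → add node 3 parent=1 cost=8
6. q=(9,14) nearest=1 d=8 new=(7,12) → blocked by [3,5]×[8,10], reject
7. q=(1,0) nearest=0 d=1 new=(1,0) → add node 4 parent=0 cost=1
8. q=(1,0) nearest=4 d=0 → coincident, reject
9. q=(2,18) nearest=3 d=10 new=(2,14) → blocked by [1,3]×[10,14], reject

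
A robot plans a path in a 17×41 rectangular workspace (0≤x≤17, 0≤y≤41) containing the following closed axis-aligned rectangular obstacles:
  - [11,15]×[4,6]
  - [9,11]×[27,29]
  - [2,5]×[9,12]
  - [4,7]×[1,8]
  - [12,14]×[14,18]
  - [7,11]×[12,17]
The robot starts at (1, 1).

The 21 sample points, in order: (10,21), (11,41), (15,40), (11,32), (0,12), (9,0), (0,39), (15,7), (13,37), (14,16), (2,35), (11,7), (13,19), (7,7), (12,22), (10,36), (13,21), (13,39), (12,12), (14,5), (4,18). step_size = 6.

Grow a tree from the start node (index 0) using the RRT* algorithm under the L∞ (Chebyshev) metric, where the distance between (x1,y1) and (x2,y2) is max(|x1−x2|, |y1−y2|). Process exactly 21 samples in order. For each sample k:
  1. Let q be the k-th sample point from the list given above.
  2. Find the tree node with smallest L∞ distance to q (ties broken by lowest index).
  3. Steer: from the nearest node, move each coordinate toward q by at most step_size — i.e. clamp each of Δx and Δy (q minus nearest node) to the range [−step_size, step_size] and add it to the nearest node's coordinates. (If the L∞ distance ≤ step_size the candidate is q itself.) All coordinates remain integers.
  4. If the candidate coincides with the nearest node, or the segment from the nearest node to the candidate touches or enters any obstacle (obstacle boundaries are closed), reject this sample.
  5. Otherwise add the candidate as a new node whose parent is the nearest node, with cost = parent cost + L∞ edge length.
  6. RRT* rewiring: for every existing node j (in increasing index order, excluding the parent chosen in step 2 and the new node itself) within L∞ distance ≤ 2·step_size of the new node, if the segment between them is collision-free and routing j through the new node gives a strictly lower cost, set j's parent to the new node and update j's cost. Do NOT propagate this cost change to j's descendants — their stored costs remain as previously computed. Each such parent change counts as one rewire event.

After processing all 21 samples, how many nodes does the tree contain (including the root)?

1. q=(10,21) nearest=0 d=20 new=(7,7) → blocked by [4,7]×[1,8], reject
2. q=(11,41) nearest=0 d=40 new=(7,7) → blocked by [4,7]×[1,8], reject
3. q=(15,40) nearest=0 d=39 new=(7,7) → blocked by [4,7]×[1,8], reject
4. q=(11,32) nearest=0 d=31 new=(7,7) → blocked by [4,7]×[1,8], reject
5. q=(0,12) nearest=0 d=11 new=(0,7) → add node 1 parent=0 cost=6
6. q=(9,0) nearest=0 d=8 new=(7,0) → add node 2 parent=0 cost=6
7. q=(0,39) nearest=1 d=32 new=(0,13) → add node 3 parent=1 cost=12
8. q=(15,7) nearest=2 d=8 new=(13,6) → blocked by [11,15]×[4,6], reject
9. q=(13,37) nearest=3 d=24 new=(6,19) → add node 4 parent=3 cost=18
10. q=(14,16) nearest=4 d=8 new=(12,16) → blocked by [12,14]×[14,18], reject
11. q=(2,35) nearest=4 d=16 new=(2,25) → add node 5 parent=4 cost=24
12. q=(11,7) nearest=2 d=7 new=(11,6) → blocked by [11,15]×[4,6], reject
13. q=(13,19) nearest=4 d=7 new=(12,19) → add node 6 parent=4 cost=24
14. q=(7,7) nearest=0 d=6 new=(7,7) → blocked by [4,7]×[1,8], reject
15. q=(12,22) nearest=6 d=3 new=(12,22) → add node 7 parent=6 cost=27
16. q=(10,36) nearest=5 d=11 new=(8,31) → add node 8 parent=5 cost=30
17. q=(13,21) nearest=7 d=1 new=(13,21) → add node 9 parent=7 cost=28
18. q=(13,39) nearest=8 d=8 new=(13,37) → add node 10 parent=8 cost=36
19. q=(12,12) nearest=4 d=7 new=(12,13) → blocked by [7,11]×[12,17], reject
20. q=(14,5) nearest=2 d=7 new=(13,5) → blocked by [11,15]×[4,6], reject
21. q=(4,18) nearest=4 d=2 new=(4,18) → add node 11 parent=4 cost=20

Node count: 12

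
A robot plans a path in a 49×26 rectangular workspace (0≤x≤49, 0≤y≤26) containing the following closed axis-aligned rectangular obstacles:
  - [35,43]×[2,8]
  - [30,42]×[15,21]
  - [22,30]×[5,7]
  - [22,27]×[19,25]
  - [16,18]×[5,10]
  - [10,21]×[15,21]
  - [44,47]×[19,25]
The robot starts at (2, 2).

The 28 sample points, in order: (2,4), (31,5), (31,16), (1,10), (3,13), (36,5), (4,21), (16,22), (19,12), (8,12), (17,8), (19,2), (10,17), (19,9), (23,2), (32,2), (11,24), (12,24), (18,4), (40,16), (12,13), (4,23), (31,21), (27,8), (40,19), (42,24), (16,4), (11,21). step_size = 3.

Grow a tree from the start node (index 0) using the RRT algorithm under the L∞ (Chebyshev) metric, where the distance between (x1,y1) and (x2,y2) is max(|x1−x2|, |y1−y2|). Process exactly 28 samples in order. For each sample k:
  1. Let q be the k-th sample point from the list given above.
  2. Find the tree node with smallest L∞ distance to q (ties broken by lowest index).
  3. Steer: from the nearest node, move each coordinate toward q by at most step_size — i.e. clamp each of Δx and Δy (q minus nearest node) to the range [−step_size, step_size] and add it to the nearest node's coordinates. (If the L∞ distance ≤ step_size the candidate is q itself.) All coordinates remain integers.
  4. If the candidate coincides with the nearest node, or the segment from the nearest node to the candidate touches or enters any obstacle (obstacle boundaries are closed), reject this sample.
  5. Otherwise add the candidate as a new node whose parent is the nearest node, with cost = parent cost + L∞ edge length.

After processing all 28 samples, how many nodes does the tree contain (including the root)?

Node count: 14

1. q=(2,4) nearest=0 d=2 new=(2,4) → add node 1 parent=0 cost=2
2. q=(31,5) nearest=0 d=29 new=(5,5) → add node 2 parent=0 cost=3
3. q=(31,16) nearest=2 d=26 new=(8,8) → add node 3 parent=2 cost=6
4. q=(1,10) nearest=2 d=5 new=(2,8) → add node 4 parent=2 cost=6
5. q=(3,13) nearest=3 d=5 new=(5,11) → add node 5 parent=3 cost=9
6. q=(36,5) nearest=3 d=28 new=(11,5) → add node 6 parent=3 cost=9
7. q=(4,21) nearest=5 d=10 new=(4,14) → add node 7 parent=5 cost=12
8. q=(16,22) nearest=5 d=11 new=(8,14) → add node 8 parent=5 cost=12
9. q=(19,12) nearest=6 d=8 new=(14,8) → add node 9 parent=6 cost=12
10. q=(8,12) nearest=8 d=2 new=(8,12) → add node 10 parent=8 cost=14
11. q=(17,8) nearest=9 d=3 new=(17,8) → blocked by [16,18]×[5,10], reject
12. q=(19,2) nearest=9 d=6 new=(17,5) → blocked by [16,18]×[5,10], reject
13. q=(10,17) nearest=8 d=3 new=(10,17) → blocked by [10,21]×[15,21], reject
14. q=(19,9) nearest=9 d=5 new=(17,9) → blocked by [16,18]×[5,10], reject
15. q=(23,2) nearest=9 d=9 new=(17,5) → blocked by [16,18]×[5,10], reject
16. q=(32,2) nearest=9 d=18 new=(17,5) → blocked by [16,18]×[5,10], reject
17. q=(11,24) nearest=7 d=10 new=(7,17) → add node 11 parent=7 cost=15
18. q=(12,24) nearest=11 d=7 new=(10,20) → blocked by [10,21]×[15,21], reject
19. q=(18,4) nearest=9 d=4 new=(17,5) → blocked by [16,18]×[5,10], reject
20. q=(40,16) nearest=9 d=26 new=(17,11) → blocked by [16,18]×[5,10], reject
21. q=(12,13) nearest=8 d=4 new=(11,13) → add node 12 parent=8 cost=15
22. q=(4,23) nearest=11 d=6 new=(4,20) → add node 13 parent=11 cost=18
23. q=(31,21) nearest=9 d=17 new=(17,11) → blocked by [16,18]×[5,10], reject
24. q=(27,8) nearest=9 d=13 new=(17,8) → blocked by [16,18]×[5,10], reject
25. q=(40,19) nearest=9 d=26 new=(17,11) → blocked by [16,18]×[5,10], reject
26. q=(42,24) nearest=9 d=28 new=(17,11) → blocked by [16,18]×[5,10], reject
27. q=(16,4) nearest=9 d=4 new=(16,5) → blocked by [16,18]×[5,10], reject
28. q=(11,21) nearest=11 d=4 new=(10,20) → blocked by [10,21]×[15,21], reject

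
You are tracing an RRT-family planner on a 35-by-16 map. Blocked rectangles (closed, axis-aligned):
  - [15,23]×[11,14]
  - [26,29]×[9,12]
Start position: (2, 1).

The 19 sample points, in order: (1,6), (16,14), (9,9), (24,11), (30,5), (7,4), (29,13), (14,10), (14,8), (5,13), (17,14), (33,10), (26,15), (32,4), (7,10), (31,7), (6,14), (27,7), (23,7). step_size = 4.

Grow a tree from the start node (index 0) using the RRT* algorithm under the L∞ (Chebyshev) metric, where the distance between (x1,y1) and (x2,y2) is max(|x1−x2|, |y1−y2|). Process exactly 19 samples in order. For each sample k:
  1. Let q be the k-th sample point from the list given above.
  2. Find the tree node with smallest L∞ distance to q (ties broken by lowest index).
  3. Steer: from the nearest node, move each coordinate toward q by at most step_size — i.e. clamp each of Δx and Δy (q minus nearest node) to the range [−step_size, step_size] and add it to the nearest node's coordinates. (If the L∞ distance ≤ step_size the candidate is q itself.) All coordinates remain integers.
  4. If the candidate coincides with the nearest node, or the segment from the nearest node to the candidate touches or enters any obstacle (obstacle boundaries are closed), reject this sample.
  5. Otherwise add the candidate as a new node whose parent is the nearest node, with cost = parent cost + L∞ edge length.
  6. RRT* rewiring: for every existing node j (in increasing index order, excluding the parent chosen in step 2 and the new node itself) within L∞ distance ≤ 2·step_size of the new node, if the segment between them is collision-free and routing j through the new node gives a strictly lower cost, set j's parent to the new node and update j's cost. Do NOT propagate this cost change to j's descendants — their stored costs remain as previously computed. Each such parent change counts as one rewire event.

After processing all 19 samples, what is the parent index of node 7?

Parent of node 7: 4

1. q=(1,6) nearest=0 d=5 new=(1,5) → add node 1 parent=0 cost=4
2. q=(16,14) nearest=0 d=14 new=(6,5) → add node 2 parent=0 cost=4
3. q=(9,9) nearest=2 d=4 new=(9,9) → add node 3 parent=2 cost=8
4. q=(24,11) nearest=3 d=15 new=(13,11) → add node 4 parent=3 cost=12
5. q=(30,5) nearest=4 d=17 new=(17,7) → add node 5 parent=4 cost=16
6. q=(7,4) nearest=2 d=1 new=(7,4) → add node 6 parent=2 cost=5
7. q=(29,13) nearest=5 d=12 new=(21,11) → blocked by [15,23]×[11,14], reject
8. q=(14,10) nearest=4 d=1 new=(14,10) → add node 7 parent=4 cost=13
9. q=(14,8) nearest=7 d=2 new=(14,8) → add node 8 parent=7 cost=15
10. q=(5,13) nearest=3 d=4 new=(5,13) → add node 9 parent=3 cost=12
11. q=(17,14) nearest=4 d=4 new=(17,14) → blocked by [15,23]×[11,14], reject
12. q=(33,10) nearest=5 d=16 new=(21,10) → add node 10 parent=5 cost=20
13. q=(26,15) nearest=10 d=5 new=(25,14) → blocked by [15,23]×[11,14], reject
14. q=(32,4) nearest=10 d=11 new=(25,6) → add node 11 parent=10 cost=24
15. q=(7,10) nearest=3 d=2 new=(7,10) → add node 12 parent=3 cost=10
16. q=(31,7) nearest=11 d=6 new=(29,7) → add node 13 parent=11 cost=28
17. q=(6,14) nearest=9 d=1 new=(6,14) → add node 14 parent=9 cost=13
18. q=(27,7) nearest=11 d=2 new=(27,7) → add node 15 parent=11 cost=26
19. q=(23,7) nearest=11 d=2 new=(23,7) → add node 16 parent=11 cost=26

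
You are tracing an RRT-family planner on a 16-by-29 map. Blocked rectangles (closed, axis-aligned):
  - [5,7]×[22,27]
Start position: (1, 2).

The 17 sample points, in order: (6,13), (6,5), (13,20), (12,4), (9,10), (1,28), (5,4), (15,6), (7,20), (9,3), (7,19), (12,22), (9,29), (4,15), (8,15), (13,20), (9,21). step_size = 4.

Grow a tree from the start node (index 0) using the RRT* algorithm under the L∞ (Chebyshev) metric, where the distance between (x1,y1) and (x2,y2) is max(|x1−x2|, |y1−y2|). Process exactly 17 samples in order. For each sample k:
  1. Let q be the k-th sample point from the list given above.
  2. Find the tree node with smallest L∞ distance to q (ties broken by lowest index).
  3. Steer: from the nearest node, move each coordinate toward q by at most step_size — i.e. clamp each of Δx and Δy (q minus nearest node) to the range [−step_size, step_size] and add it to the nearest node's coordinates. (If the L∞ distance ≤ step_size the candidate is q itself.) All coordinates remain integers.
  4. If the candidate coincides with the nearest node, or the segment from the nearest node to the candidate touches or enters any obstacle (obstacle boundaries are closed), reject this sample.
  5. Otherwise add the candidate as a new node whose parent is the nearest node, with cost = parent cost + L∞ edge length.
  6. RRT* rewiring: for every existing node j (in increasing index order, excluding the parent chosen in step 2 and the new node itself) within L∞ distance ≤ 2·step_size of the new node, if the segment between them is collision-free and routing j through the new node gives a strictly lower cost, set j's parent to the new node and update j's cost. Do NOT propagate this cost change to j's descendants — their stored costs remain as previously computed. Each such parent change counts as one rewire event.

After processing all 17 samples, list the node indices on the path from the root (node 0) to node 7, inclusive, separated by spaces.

1. q=(6,13) nearest=0 d=11 new=(5,6) → add node 1 parent=0 cost=4
2. q=(6,5) nearest=1 d=1 new=(6,5) → add node 2 parent=1 cost=5
3. q=(13,20) nearest=1 d=14 new=(9,10) → add node 3 parent=1 cost=8
4. q=(12,4) nearest=2 d=6 new=(10,4) → add node 4 parent=2 cost=9
5. q=(9,10) nearest=3 d=0 → coincident, reject
6. q=(1,28) nearest=3 d=18 new=(5,14) → add node 5 parent=3 cost=12
7. q=(5,4) nearest=2 d=1 new=(5,4) → add node 6 parent=2 cost=6
8. q=(15,6) nearest=4 d=5 new=(14,6) → add node 7 parent=4 cost=13
9. q=(7,20) nearest=5 d=6 new=(7,18) → add node 8 parent=5 cost=16
10. q=(9,3) nearest=4 d=1 new=(9,3) → add node 9 parent=4 cost=10
11. q=(7,19) nearest=8 d=1 new=(7,19) → add node 10 parent=8 cost=17
12. q=(12,22) nearest=8 d=5 new=(11,22) → add node 11 parent=8 cost=20
13. q=(9,29) nearest=11 d=7 new=(9,26) → add node 12 parent=11 cost=24
14. q=(4,15) nearest=5 d=1 new=(4,15) → add node 13 parent=5 cost=13
15. q=(8,15) nearest=5 d=3 new=(8,15) → add node 14 parent=5 cost=15
16. q=(13,20) nearest=11 d=2 new=(13,20) → add node 15 parent=11 cost=22
17. q=(9,21) nearest=10 d=2 new=(9,21) → add node 16 parent=10 cost=19

Path: 0 1 2 4 7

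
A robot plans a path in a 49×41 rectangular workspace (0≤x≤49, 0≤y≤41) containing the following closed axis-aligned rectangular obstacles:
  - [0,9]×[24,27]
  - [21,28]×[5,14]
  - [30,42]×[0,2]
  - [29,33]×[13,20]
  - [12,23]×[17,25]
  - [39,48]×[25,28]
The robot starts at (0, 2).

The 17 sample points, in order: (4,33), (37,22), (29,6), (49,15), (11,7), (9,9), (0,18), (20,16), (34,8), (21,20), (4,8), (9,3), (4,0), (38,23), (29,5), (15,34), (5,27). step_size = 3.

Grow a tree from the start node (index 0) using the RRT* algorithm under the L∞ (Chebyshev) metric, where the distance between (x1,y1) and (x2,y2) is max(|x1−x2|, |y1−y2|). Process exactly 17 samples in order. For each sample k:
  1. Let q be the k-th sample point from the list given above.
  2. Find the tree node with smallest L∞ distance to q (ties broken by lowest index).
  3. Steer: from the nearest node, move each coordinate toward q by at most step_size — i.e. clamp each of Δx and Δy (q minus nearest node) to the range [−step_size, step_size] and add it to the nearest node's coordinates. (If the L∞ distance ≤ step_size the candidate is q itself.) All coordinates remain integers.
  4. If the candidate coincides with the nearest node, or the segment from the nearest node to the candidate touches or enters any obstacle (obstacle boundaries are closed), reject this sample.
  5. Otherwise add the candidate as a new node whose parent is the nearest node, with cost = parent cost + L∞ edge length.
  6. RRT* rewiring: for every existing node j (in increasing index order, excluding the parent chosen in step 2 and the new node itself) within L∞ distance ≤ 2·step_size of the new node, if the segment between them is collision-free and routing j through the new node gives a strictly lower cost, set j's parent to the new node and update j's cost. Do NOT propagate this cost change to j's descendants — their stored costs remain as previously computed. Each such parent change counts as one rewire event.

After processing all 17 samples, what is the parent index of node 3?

Parent of node 3: 2

1. q=(4,33) nearest=0 d=31 new=(3,5) → add node 1 parent=0 cost=3
2. q=(37,22) nearest=1 d=34 new=(6,8) → add node 2 parent=1 cost=6
3. q=(29,6) nearest=2 d=23 new=(9,6) → add node 3 parent=2 cost=9
4. q=(49,15) nearest=3 d=40 new=(12,9) → add node 4 parent=3 cost=12
5. q=(11,7) nearest=3 d=2 new=(11,7) → add node 5 parent=3 cost=11
6. q=(9,9) nearest=5 d=2 new=(9,9) → add node 6 parent=5 cost=13
7. q=(0,18) nearest=6 d=9 new=(6,12) → add node 7 parent=6 cost=16
8. q=(20,16) nearest=4 d=8 new=(15,12) → add node 8 parent=4 cost=15
9. q=(34,8) nearest=8 d=19 new=(18,9) → add node 9 parent=8 cost=18
10. q=(21,20) nearest=8 d=8 new=(18,15) → add node 10 parent=8 cost=18
11. q=(4,8) nearest=2 d=2 new=(4,8) → add node 11 parent=2 cost=8; rewire 7→11 (12<16)
12. q=(9,3) nearest=3 d=3 new=(9,3) → add node 12 parent=3 cost=12
13. q=(4,0) nearest=0 d=4 new=(3,0) → add node 13 parent=0 cost=3; rewire 12→13 (9<12)
14. q=(38,23) nearest=9 d=20 new=(21,12) → blocked by [21,28]×[5,14], reject
15. q=(29,5) nearest=9 d=11 new=(21,6) → blocked by [21,28]×[5,14], reject
16. q=(15,34) nearest=10 d=19 new=(15,18) → blocked by [12,23]×[17,25], reject
17. q=(5,27) nearest=10 d=13 new=(15,18) → blocked by [12,23]×[17,25], reject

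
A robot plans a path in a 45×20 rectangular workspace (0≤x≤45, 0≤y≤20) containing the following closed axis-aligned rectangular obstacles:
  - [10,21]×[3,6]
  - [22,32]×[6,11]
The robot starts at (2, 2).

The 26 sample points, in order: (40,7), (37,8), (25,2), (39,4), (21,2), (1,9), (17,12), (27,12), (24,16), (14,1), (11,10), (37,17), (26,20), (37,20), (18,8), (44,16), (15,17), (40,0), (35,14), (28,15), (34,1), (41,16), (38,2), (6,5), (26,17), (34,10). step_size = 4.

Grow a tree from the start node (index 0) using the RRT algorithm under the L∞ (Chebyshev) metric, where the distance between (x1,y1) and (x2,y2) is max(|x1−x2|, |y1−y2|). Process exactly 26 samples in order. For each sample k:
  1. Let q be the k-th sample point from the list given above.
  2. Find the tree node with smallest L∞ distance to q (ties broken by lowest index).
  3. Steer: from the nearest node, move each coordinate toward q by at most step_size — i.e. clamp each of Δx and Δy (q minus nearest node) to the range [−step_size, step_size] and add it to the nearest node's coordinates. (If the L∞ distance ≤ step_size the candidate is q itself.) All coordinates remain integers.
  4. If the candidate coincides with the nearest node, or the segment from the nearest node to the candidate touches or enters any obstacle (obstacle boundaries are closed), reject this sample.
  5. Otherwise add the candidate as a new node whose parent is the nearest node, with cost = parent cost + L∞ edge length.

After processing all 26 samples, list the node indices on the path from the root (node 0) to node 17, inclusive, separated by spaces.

1. q=(40,7) nearest=0 d=38 new=(6,6) → add node 1 parent=0 cost=4
2. q=(37,8) nearest=1 d=31 new=(10,8) → add node 2 parent=1 cost=8
3. q=(25,2) nearest=2 d=15 new=(14,4) → blocked by [10,21]×[3,6], reject
4. q=(39,4) nearest=2 d=29 new=(14,4) → blocked by [10,21]×[3,6], reject
5. q=(21,2) nearest=2 d=11 new=(14,4) → blocked by [10,21]×[3,6], reject
6. q=(1,9) nearest=1 d=5 new=(2,9) → add node 3 parent=1 cost=8
7. q=(17,12) nearest=2 d=7 new=(14,12) → add node 4 parent=2 cost=12
8. q=(27,12) nearest=4 d=13 new=(18,12) → add node 5 parent=4 cost=16
9. q=(24,16) nearest=5 d=6 new=(22,16) → add node 6 parent=5 cost=20
10. q=(14,1) nearest=2 d=7 new=(14,4) → blocked by [10,21]×[3,6], reject
11. q=(11,10) nearest=2 d=2 new=(11,10) → add node 7 parent=2 cost=10
12. q=(37,17) nearest=6 d=15 new=(26,17) → add node 8 parent=6 cost=24
13. q=(26,20) nearest=8 d=3 new=(26,20) → add node 9 parent=8 cost=27
14. q=(37,20) nearest=8 d=11 new=(30,20) → add node 10 parent=8 cost=28
15. q=(18,8) nearest=4 d=4 new=(18,8) → add node 11 parent=4 cost=16
16. q=(44,16) nearest=10 d=14 new=(34,16) → add node 12 parent=10 cost=32
17. q=(15,17) nearest=4 d=5 new=(15,16) → add node 13 parent=4 cost=16
18. q=(40,0) nearest=12 d=16 new=(38,12) → add node 14 parent=12 cost=36
19. q=(35,14) nearest=12 d=2 new=(35,14) → add node 15 parent=12 cost=34
20. q=(28,15) nearest=8 d=2 new=(28,15) → add node 16 parent=8 cost=26
21. q=(34,1) nearest=14 d=11 new=(34,8) → add node 17 parent=14 cost=40
22. q=(41,16) nearest=14 d=4 new=(41,16) → add node 18 parent=14 cost=40
23. q=(38,2) nearest=17 d=6 new=(38,4) → add node 19 parent=17 cost=44
24. q=(6,5) nearest=1 d=1 new=(6,5) → add node 20 parent=1 cost=5
25. q=(26,17) nearest=8 d=0 → coincident, reject
26. q=(34,10) nearest=17 d=2 new=(34,10) → add node 21 parent=17 cost=42

Path: 0 1 2 4 5 6 8 10 12 14 17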